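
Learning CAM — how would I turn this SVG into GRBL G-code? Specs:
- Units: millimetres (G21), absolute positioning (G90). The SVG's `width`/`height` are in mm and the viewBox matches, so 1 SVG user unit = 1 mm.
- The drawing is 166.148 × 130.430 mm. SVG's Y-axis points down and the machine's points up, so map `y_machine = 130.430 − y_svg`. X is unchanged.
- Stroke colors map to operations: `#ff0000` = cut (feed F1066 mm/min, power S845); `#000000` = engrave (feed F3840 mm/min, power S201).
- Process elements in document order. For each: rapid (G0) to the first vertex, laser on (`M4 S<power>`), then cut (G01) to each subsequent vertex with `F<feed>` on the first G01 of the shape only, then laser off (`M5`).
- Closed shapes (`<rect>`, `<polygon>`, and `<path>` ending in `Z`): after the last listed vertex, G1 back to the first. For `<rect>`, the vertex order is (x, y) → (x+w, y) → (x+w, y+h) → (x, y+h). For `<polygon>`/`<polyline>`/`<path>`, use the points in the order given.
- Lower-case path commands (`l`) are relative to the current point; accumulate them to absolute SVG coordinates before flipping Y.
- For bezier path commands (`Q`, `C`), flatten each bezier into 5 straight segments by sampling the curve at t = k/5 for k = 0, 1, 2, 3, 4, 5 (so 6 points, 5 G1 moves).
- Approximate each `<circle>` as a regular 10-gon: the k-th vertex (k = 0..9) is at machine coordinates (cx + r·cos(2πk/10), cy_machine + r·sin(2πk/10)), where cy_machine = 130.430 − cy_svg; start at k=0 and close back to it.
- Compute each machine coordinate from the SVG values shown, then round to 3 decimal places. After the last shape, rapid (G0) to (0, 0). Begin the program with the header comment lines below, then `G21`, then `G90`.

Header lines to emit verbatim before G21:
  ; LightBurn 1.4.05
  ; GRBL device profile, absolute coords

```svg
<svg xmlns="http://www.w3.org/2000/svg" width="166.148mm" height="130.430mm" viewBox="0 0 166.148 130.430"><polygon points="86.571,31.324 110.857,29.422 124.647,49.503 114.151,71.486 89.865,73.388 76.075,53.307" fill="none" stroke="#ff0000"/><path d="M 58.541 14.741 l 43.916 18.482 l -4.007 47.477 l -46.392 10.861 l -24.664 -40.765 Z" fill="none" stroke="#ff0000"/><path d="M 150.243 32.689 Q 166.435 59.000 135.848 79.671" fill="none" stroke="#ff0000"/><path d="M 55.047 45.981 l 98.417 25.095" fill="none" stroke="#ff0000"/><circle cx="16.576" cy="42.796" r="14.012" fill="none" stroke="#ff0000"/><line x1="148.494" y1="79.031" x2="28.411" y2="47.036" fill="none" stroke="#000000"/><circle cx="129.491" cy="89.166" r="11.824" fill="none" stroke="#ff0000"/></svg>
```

; LightBurn 1.4.05
; GRBL device profile, absolute coords
G21
G90
G0 X86.571 Y99.106
M4 S845
G01 X110.857 Y101.008 F1066
G01 X124.647 Y80.927
G01 X114.151 Y58.944
G01 X89.865 Y57.042
G01 X76.075 Y77.123
G01 X86.571 Y99.106
M5
G0 X58.541 Y115.689
M4 S845
G01 X102.457 Y97.207 F1066
G01 X98.450 Y49.730
G01 X52.058 Y38.869
G01 X27.394 Y79.634
G01 X58.541 Y115.689
M5
G0 X150.243 Y97.741
M4 S845
G01 X154.849 Y87.442 F1066
G01 X155.712 Y77.595
G01 X152.833 Y68.198
G01 X146.212 Y59.253
G01 X135.848 Y50.759
M5
G0 X55.047 Y84.449
M4 S845
G01 X153.464 Y59.354 F1066
M5
G0 X30.588 Y87.634
M4 S845
G01 X27.912 Y95.870 F1066
G01 X20.906 Y100.960
G01 X12.246 Y100.960
G01 X5.240 Y95.870
G01 X2.564 Y87.634
G01 X5.240 Y79.398
G01 X12.246 Y74.308
G01 X20.906 Y74.308
G01 X27.912 Y79.398
G01 X30.588 Y87.634
M5
G0 X148.494 Y51.399
M4 S201
G01 X28.411 Y83.394 F3840
M5
G0 X141.315 Y41.264
M4 S845
G01 X139.057 Y48.214 F1066
G01 X133.145 Y52.509
G01 X125.837 Y52.509
G01 X119.925 Y48.214
G01 X117.667 Y41.264
G01 X119.925 Y34.314
G01 X125.837 Y30.019
G01 X133.145 Y30.019
G01 X139.057 Y34.314
G01 X141.315 Y41.264
M5
G0 X0.000 Y0.000

Since the viewBox matches the mm dimensions, user units are millimetres directly. The only transform is the Y-flip y_m = 130.430 − y_svg.

Shape 1 is a regular polygon drawn with `<polygon>`. Its stroke #ff0000 means cut at S845, F1066. After flipping Y the toolpath is (86.571,99.106) → (110.857,101.008) → (124.647,80.927) → (114.151,58.944) → (89.865,57.042) → (76.075,77.123) → (86.571,99.106), returning to the start.

Shape 2 is a regular polygon drawn with `<path>`. Its stroke #ff0000 means cut at S845, F1066. After flipping Y the toolpath is (58.541,115.689) → (102.457,97.207) → (98.450,49.730) → (52.058,38.869) → (27.394,79.634) → (58.541,115.689), returning to the start.

Shape 3 is a quadratic bezier drawn with `<path>`. Its stroke #ff0000 means cut at S845, F1066. After flipping Y the toolpath is (150.243,97.741) → (154.849,87.442) → (155.712,77.595) → (152.833,68.198) → (146.212,59.253) → (135.848,50.759).

Shape 4 is a line segment drawn with `<path>`. Its stroke #ff0000 means cut at S845, F1066. After flipping Y the toolpath is (55.047,84.449) → (153.464,59.354).

Shape 5 is a circle drawn with `<circle>`. Its stroke #ff0000 means cut at S845, F1066. After flipping Y the toolpath is (30.588,87.634) → (27.912,95.870) → (20.906,100.960) → (12.246,100.960) → (5.240,95.870) → (2.564,87.634) → (5.240,79.398) → (12.246,74.308) → (20.906,74.308) → (27.912,79.398) → (30.588,87.634), returning to the start.

Shape 6 is a line segment drawn with `<line>`. Its stroke #000000 means engrave at S201, F3840. After flipping Y the toolpath is (148.494,51.399) → (28.411,83.394).

Shape 7 is a circle drawn with `<circle>`. Its stroke #ff0000 means cut at S845, F1066. After flipping Y the toolpath is (141.315,41.264) → (139.057,48.214) → (133.145,52.509) → (125.837,52.509) → (119.925,48.214) → (117.667,41.264) → (119.925,34.314) → (125.837,30.019) → (133.145,30.019) → (139.057,34.314) → (141.315,41.264), returning to the start.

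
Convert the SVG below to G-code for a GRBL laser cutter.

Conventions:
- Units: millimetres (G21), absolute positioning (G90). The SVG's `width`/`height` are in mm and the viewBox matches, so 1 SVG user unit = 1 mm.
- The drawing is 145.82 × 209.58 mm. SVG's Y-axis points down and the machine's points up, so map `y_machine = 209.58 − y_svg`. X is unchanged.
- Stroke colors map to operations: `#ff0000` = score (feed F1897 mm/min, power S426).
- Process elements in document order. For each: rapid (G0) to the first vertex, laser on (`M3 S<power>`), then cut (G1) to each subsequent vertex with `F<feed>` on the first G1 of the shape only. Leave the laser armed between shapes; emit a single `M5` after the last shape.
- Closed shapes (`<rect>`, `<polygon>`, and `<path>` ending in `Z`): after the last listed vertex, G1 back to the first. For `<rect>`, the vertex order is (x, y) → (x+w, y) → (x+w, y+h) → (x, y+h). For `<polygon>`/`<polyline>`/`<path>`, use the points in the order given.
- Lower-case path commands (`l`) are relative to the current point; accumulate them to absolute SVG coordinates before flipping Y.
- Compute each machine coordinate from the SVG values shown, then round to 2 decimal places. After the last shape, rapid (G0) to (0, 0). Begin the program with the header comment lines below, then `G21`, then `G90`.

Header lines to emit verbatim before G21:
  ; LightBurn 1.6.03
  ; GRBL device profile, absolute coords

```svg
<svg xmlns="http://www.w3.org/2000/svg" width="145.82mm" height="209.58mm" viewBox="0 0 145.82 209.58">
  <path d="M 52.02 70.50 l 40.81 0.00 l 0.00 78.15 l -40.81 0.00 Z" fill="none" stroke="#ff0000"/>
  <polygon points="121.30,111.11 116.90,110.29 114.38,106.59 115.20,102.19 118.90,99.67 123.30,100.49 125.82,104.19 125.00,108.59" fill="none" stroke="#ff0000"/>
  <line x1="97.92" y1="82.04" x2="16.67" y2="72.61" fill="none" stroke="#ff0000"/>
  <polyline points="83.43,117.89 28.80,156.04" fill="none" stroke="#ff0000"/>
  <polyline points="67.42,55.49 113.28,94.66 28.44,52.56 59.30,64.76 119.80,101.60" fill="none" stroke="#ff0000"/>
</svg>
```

; LightBurn 1.6.03
; GRBL device profile, absolute coords
G21
G90
G0 X52.02 Y139.08
M3 S426
G1 X92.83 Y139.08 F1897
G1 X92.83 Y60.93
G1 X52.02 Y60.93
G1 X52.02 Y139.08
G0 X121.30 Y98.47
M3 S426
G1 X116.90 Y99.29 F1897
G1 X114.38 Y102.99
G1 X115.20 Y107.39
G1 X118.90 Y109.91
G1 X123.30 Y109.09
G1 X125.82 Y105.39
G1 X125.00 Y100.99
G1 X121.30 Y98.47
G0 X97.92 Y127.54
M3 S426
G1 X16.67 Y136.97 F1897
G0 X83.43 Y91.69
M3 S426
G1 X28.80 Y53.54 F1897
G0 X67.42 Y154.09
M3 S426
G1 X113.28 Y114.92 F1897
G1 X28.44 Y157.02
G1 X59.30 Y144.82
G1 X119.80 Y107.98
M5
G0 X0.00 Y0.00

1 u = 1 mm; y_m = 209.58 − y.

[1] `<path>` rectangle, #ff0000→score S426 F1897: (52.02,139.08) → (92.83,139.08) → (92.83,60.93) → (52.02,60.93) → (52.02,139.08) (closed)

[2] `<polygon>` regular polygon, #ff0000→score S426 F1897: (121.30,98.47) → (116.90,99.29) → (114.38,102.99) → (115.20,107.39) → (118.90,109.91) → (123.30,109.09) → (125.82,105.39) → (125.00,100.99) → (121.30,98.47) (closed)

[3] `<line>` line segment, #ff0000→score S426 F1897: (97.92,127.54) → (16.67,136.97)

[4] `<polyline>` line segment, #ff0000→score S426 F1897: (83.43,91.69) → (28.80,53.54)

[5] `<polyline>` open polyline, #ff0000→score S426 F1897: (67.42,154.09) → (113.28,114.92) → (28.44,157.02) → (59.30,144.82) → (119.80,107.98)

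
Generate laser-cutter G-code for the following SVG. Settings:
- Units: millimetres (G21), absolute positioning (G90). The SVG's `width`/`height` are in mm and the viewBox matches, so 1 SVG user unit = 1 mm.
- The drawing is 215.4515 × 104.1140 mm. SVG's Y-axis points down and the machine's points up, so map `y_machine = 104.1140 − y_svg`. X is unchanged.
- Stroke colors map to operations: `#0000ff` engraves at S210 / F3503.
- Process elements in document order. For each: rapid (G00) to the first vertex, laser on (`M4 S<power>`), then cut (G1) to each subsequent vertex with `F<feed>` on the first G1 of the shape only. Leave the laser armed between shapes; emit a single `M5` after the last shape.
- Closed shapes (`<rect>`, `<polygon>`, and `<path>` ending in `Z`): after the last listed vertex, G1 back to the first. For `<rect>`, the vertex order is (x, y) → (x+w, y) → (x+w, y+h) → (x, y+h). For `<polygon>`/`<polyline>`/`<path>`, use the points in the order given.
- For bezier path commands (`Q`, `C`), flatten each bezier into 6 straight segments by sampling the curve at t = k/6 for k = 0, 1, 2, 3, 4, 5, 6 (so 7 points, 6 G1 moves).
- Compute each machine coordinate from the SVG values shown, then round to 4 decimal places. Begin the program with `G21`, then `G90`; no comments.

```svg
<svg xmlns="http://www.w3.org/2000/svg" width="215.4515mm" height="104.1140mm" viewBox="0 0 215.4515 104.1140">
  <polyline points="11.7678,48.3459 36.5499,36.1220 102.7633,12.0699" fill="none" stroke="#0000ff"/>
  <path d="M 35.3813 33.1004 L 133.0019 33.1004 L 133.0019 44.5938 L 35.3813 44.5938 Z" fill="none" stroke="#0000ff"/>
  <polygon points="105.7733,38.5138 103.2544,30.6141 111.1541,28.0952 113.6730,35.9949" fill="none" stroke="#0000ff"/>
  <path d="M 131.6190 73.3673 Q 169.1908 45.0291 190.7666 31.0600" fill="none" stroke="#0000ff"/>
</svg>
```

G21
G90
G00 X11.7678 Y55.7681
M4 S210
G1 X36.5499 Y67.9920 F3503
G1 X102.7633 Y92.0441
G00 X35.3813 Y71.0136
M4 S210
G1 X133.0019 Y71.0136 F3503
G1 X133.0019 Y59.5202
G1 X35.3813 Y59.5202
G1 X35.3813 Y71.0136
G00 X105.7733 Y65.6002
M4 S210
G1 X103.2544 Y73.4999 F3503
G1 X111.1541 Y76.0188
G1 X113.6730 Y68.1191
G1 X105.7733 Y65.6002
G00 X131.6190 Y30.7467
M4 S210
G1 X143.6986 Y39.7936 F3503
G1 X154.8895 Y48.0423
G1 X165.1918 Y55.4926
G1 X174.6054 Y62.1447
G1 X183.1303 Y67.9985
G1 X190.7666 Y73.0540
M5

Since the viewBox matches the mm dimensions, user units are millimetres directly. The only transform is the Y-flip y_m = 104.1140 − y_svg.

Shape 1 is a open polyline drawn with `<polyline>`. Its stroke #0000ff means engrave at S210, F3503. After flipping Y the toolpath is (11.7678,55.7681) → (36.5499,67.9920) → (102.7633,92.0441).

Shape 2 is a rectangle drawn with `<path>`. Its stroke #0000ff means engrave at S210, F3503. After flipping Y the toolpath is (35.3813,71.0136) → (133.0019,71.0136) → (133.0019,59.5202) → (35.3813,59.5202) → (35.3813,71.0136), returning to the start.

Shape 3 is a regular polygon drawn with `<polygon>`. Its stroke #0000ff means engrave at S210, F3503. After flipping Y the toolpath is (105.7733,65.6002) → (103.2544,73.4999) → (111.1541,76.0188) → (113.6730,68.1191) → (105.7733,65.6002), returning to the start.

Shape 4 is a quadratic bezier drawn with `<path>`. Its stroke #0000ff means engrave at S210, F3503. After flipping Y the toolpath is (131.6190,30.7467) → (143.6986,39.7936) → (154.8895,48.0423) → (165.1918,55.4926) → (174.6054,62.1447) → (183.1303,67.9985) → (190.7666,73.0540).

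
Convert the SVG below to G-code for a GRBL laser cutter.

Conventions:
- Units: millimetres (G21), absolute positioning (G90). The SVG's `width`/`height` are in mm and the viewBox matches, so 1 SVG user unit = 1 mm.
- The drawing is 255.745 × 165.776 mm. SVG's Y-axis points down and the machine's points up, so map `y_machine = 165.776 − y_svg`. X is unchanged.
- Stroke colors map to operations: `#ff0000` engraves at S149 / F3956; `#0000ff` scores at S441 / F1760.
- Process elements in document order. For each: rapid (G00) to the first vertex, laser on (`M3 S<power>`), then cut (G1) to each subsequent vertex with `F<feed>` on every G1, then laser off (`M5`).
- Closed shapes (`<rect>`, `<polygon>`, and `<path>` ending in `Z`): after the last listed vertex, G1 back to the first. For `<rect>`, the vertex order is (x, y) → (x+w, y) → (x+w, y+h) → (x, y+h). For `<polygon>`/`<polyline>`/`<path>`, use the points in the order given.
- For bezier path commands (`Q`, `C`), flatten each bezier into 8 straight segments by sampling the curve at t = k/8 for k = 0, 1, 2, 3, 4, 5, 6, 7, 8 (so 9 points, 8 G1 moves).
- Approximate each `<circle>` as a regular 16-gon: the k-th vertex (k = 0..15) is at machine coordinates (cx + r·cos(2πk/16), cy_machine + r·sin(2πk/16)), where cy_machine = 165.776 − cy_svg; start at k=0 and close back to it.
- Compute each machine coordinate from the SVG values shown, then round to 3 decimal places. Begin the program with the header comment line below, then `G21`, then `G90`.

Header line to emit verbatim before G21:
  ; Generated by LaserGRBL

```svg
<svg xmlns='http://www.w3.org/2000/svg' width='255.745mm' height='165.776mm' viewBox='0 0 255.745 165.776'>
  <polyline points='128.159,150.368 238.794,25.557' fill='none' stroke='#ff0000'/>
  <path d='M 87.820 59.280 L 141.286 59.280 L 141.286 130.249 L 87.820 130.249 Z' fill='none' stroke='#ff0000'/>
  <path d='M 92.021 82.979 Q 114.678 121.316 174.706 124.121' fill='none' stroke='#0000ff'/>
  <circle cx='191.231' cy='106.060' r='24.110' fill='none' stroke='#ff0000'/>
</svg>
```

viewBox `0 0 255.745 165.776` with mm width/height → 1 unit = 1 mm. Flip: y_m = 165.776 − y_svg.

**Shape 1** — `<polyline>` line segment, stroke `#ff0000` → engrave (S149, F3956). Machine vertices: (128.159,15.408) → (238.794,140.219). Open path.

**Shape 2** — `<path>` rectangle, stroke `#ff0000` → engrave (S149, F3956). Machine vertices: (87.820,106.496) → (141.286,106.496) → (141.286,35.527) → (87.820,35.527) → (87.820,106.496). Closed: final G1 returns to the first vertex.

**Shape 3** — `<path>` quadratic bezier, stroke `#0000ff` → score (S441, F1760). Control points (SVG): P0=(92.021,82.979), P1=(114.678,121.316), P2=(174.706,124.121); sampled at t=k/8. Machine vertices: (92.021,82.797) → (98.269,73.768) → (105.685,65.849) → (114.269,59.041) → (124.021,53.343) → (134.940,48.755) → (147.028,45.278) → (160.283,42.911) → (174.706,41.655). Open path.

**Shape 4** — `<circle>` circle, stroke `#ff0000` → engrave (S149, F3956). Machine vertices: (215.341,59.716) → (213.506,68.942) → (208.279,76.764) → (200.457,81.991) → (191.231,83.826) → (182.005,81.991) → (174.183,76.764) → (168.956,68.942) → (167.121,59.716) → (168.956,50.490) → (174.183,42.668) → (182.005,37.441) → (191.231,35.606) → (200.457,37.441) → (208.279,42.668) → (213.506,50.490) → (215.341,59.716). Closed: final G1 returns to the first vertex.

; Generated by LaserGRBL
G21
G90
G00 X128.159 Y15.408
M3 S149
G1 X238.794 Y140.219 F3956
M5
G00 X87.820 Y106.496
M3 S149
G1 X141.286 Y106.496 F3956
G1 X141.286 Y35.527 F3956
G1 X87.820 Y35.527 F3956
G1 X87.820 Y106.496 F3956
M5
G00 X92.021 Y82.797
M3 S441
G1 X98.269 Y73.768 F1760
G1 X105.685 Y65.849 F1760
G1 X114.269 Y59.041 F1760
G1 X124.021 Y53.343 F1760
G1 X134.940 Y48.755 F1760
G1 X147.028 Y45.278 F1760
G1 X160.283 Y42.911 F1760
G1 X174.706 Y41.655 F1760
M5
G00 X215.341 Y59.716
M3 S149
G1 X213.506 Y68.942 F3956
G1 X208.279 Y76.764 F3956
G1 X200.457 Y81.991 F3956
G1 X191.231 Y83.826 F3956
G1 X182.005 Y81.991 F3956
G1 X174.183 Y76.764 F3956
G1 X168.956 Y68.942 F3956
G1 X167.121 Y59.716 F3956
G1 X168.956 Y50.490 F3956
G1 X174.183 Y42.668 F3956
G1 X182.005 Y37.441 F3956
G1 X191.231 Y35.606 F3956
G1 X200.457 Y37.441 F3956
G1 X208.279 Y42.668 F3956
G1 X213.506 Y50.490 F3956
G1 X215.341 Y59.716 F3956
M5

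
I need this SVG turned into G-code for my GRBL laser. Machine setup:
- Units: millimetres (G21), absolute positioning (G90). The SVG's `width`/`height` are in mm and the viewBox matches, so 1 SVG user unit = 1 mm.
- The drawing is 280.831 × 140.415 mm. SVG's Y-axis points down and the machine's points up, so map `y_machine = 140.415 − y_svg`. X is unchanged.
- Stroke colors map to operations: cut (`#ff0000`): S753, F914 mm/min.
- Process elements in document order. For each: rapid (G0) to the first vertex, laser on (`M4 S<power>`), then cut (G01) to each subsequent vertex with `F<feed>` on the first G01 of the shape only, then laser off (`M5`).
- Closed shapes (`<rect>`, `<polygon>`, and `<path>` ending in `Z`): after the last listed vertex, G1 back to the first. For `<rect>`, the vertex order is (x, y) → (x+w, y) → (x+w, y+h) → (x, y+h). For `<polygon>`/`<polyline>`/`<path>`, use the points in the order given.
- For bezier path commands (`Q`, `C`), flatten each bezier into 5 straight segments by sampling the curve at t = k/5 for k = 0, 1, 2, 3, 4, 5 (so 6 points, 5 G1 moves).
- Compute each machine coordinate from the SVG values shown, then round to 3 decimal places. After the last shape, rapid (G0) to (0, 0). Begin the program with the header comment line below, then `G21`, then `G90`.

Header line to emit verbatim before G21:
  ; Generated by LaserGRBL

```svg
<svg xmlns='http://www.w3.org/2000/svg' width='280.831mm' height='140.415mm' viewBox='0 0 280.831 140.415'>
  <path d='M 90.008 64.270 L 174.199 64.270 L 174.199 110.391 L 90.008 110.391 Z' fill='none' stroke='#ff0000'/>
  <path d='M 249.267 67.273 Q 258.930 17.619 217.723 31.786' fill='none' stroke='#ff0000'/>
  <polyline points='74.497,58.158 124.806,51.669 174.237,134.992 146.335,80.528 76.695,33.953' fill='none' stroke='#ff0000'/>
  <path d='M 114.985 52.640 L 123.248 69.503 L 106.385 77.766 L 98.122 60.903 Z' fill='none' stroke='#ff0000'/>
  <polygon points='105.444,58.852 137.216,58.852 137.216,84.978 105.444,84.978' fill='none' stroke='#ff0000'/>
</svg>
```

Since the viewBox matches the mm dimensions, user units are millimetres directly. The only transform is the Y-flip y_m = 140.415 − y_svg.

Shape 1 is a rectangle drawn with `<path>`. Its stroke #ff0000 means cut at S753, F914. After flipping Y the toolpath is (90.008,76.145) → (174.199,76.145) → (174.199,30.024) → (90.008,30.024) → (90.008,76.145), returning to the start.

Shape 2 is a quadratic bezier drawn with `<path>`. Its stroke #ff0000 means cut at S753, F914. After flipping Y the toolpath is (249.267,73.142) → (251.097,90.451) → (248.858,102.654) → (242.549,109.751) → (232.171,111.743) → (217.723,108.629).

Shape 3 is a open polyline drawn with `<polyline>`. Its stroke #ff0000 means cut at S753, F914. After flipping Y the toolpath is (74.497,82.257) → (124.806,88.746) → (174.237,5.423) → (146.335,59.887) → (76.695,106.462).

Shape 4 is a regular polygon drawn with `<path>`. Its stroke #ff0000 means cut at S753, F914. After flipping Y the toolpath is (114.985,87.775) → (123.248,70.912) → (106.385,62.649) → (98.122,79.512) → (114.985,87.775), returning to the start.

Shape 5 is a rectangle drawn with `<polygon>`. Its stroke #ff0000 means cut at S753, F914. After flipping Y the toolpath is (105.444,81.563) → (137.216,81.563) → (137.216,55.437) → (105.444,55.437) → (105.444,81.563), returning to the start.

; Generated by LaserGRBL
G21
G90
G0 X90.008 Y76.145
M4 S753
G01 X174.199 Y76.145 F914
G01 X174.199 Y30.024
G01 X90.008 Y30.024
G01 X90.008 Y76.145
M5
G0 X249.267 Y73.142
M4 S753
G01 X251.097 Y90.451 F914
G01 X248.858 Y102.654
G01 X242.549 Y109.751
G01 X232.171 Y111.743
G01 X217.723 Y108.629
M5
G0 X74.497 Y82.257
M4 S753
G01 X124.806 Y88.746 F914
G01 X174.237 Y5.423
G01 X146.335 Y59.887
G01 X76.695 Y106.462
M5
G0 X114.985 Y87.775
M4 S753
G01 X123.248 Y70.912 F914
G01 X106.385 Y62.649
G01 X98.122 Y79.512
G01 X114.985 Y87.775
M5
G0 X105.444 Y81.563
M4 S753
G01 X137.216 Y81.563 F914
G01 X137.216 Y55.437
G01 X105.444 Y55.437
G01 X105.444 Y81.563
M5
G0 X0.000 Y0.000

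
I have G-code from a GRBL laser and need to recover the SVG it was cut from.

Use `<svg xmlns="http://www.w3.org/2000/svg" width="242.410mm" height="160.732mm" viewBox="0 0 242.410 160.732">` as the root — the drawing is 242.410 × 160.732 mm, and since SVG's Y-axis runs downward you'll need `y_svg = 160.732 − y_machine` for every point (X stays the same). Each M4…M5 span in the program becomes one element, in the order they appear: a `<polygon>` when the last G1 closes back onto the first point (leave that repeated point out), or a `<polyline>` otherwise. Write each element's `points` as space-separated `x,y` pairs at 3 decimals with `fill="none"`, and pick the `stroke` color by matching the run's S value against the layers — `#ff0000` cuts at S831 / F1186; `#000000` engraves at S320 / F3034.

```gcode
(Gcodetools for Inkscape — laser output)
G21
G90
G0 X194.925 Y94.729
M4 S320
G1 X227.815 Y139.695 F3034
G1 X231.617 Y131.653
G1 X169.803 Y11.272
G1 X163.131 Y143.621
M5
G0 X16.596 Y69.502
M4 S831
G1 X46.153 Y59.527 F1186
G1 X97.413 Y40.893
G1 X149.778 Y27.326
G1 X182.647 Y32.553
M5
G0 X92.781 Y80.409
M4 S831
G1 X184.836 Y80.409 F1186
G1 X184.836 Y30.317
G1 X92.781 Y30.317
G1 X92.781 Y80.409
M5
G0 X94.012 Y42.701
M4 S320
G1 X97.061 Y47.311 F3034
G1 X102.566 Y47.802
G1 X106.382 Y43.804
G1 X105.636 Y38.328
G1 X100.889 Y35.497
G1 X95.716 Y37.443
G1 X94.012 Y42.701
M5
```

y_svg = 160.732 − y_m.

[1] S320→`#000000` (engrave); open run; points: 194.925,66.003 227.815,21.037 231.617,29.079 169.803,149.460 163.131,17.111

[2] S831→`#ff0000` (cut); open run; points: 16.596,91.230 46.153,101.205 97.413,119.839 149.778,133.406 182.647,128.179

[3] S831→`#ff0000` (cut); closed run; points: 92.781,80.323 184.836,80.323 184.836,130.415 92.781,130.415

[4] S320→`#000000` (engrave); closed run; points: 94.012,118.031 97.061,113.421 102.566,112.930 106.382,116.928 105.636,122.404 100.889,125.235 95.716,123.289

<svg xmlns="http://www.w3.org/2000/svg" width="242.410mm" height="160.732mm" viewBox="0 0 242.410 160.732">
  <polyline points="194.925,66.003 227.815,21.037 231.617,29.079 169.803,149.460 163.131,17.111" fill="none" stroke="#000000"/>
  <polyline points="16.596,91.230 46.153,101.205 97.413,119.839 149.778,133.406 182.647,128.179" fill="none" stroke="#ff0000"/>
  <polygon points="92.781,80.323 184.836,80.323 184.836,130.415 92.781,130.415" fill="none" stroke="#ff0000"/>
  <polygon points="94.012,118.031 97.061,113.421 102.566,112.930 106.382,116.928 105.636,122.404 100.889,125.235 95.716,123.289" fill="none" stroke="#000000"/>
</svg>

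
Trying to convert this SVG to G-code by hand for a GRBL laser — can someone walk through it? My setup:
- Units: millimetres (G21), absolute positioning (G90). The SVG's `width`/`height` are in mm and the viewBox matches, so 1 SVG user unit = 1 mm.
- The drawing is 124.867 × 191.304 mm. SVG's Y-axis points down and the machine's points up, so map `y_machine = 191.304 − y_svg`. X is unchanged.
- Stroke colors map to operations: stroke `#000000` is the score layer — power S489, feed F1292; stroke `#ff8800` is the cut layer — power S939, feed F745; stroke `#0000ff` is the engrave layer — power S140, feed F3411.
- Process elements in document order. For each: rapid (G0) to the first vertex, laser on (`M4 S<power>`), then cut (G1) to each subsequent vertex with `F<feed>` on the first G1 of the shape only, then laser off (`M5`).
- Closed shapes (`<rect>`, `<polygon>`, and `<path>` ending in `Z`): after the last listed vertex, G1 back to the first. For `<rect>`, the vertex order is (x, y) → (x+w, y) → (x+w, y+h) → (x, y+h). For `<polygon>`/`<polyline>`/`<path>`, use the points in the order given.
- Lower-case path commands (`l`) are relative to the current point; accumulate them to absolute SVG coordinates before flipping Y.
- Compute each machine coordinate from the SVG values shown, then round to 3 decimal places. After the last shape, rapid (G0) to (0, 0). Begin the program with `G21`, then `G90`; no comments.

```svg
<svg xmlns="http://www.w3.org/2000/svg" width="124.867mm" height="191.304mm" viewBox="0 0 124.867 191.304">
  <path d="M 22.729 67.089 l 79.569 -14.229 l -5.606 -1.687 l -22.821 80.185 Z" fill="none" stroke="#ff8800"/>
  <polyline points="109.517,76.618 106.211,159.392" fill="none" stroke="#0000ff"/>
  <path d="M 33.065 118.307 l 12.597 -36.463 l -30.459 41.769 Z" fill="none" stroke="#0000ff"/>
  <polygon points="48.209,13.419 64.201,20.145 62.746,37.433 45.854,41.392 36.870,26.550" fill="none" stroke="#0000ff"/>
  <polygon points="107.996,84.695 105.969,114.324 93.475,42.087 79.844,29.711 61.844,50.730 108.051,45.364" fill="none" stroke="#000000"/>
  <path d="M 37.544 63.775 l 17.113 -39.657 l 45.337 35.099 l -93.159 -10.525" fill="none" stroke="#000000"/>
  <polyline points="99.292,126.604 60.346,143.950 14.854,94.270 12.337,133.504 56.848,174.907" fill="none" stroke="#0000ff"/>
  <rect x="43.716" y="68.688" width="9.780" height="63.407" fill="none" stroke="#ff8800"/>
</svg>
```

1 u = 1 mm; y_m = 191.304 − y.

[1] `<path>` closed polygon, #ff8800→cut S939 F745: (22.729,124.215) → (102.298,138.444) → (96.692,140.131) → (73.871,59.946) → (22.729,124.215) (closed)

[2] `<polyline>` line segment, #0000ff→engrave S140 F3411: (109.517,114.686) → (106.211,31.912)

[3] `<path>` closed polygon, #0000ff→engrave S140 F3411: (33.065,72.997) → (45.662,109.460) → (15.203,67.691) → (33.065,72.997) (closed)

[4] `<polygon>` regular polygon, #0000ff→engrave S140 F3411: (48.209,177.885) → (64.201,171.159) → (62.746,153.871) → (45.854,149.912) → (36.870,164.754) → (48.209,177.885) (closed)

[5] `<polygon>` closed polygon, #000000→score S489 F1292: (107.996,106.609) → (105.969,76.980) → (93.475,149.217) → (79.844,161.593) → (61.844,140.574) → (108.051,145.940) → (107.996,106.609) (closed)

[6] `<path>` open polyline, #000000→score S489 F1292: (37.544,127.529) → (54.657,167.186) → (99.994,132.087) → (6.835,142.612)

[7] `<polyline>` open polyline, #0000ff→engrave S140 F3411: (99.292,64.700) → (60.346,47.354) → (14.854,97.034) → (12.337,57.800) → (56.848,16.397)

[8] `<rect>` rectangle, #ff8800→cut S939 F745: (43.716,122.616) → (53.496,122.616) → (53.496,59.209) → (43.716,59.209) → (43.716,122.616) (closed)

G21
G90
G0 X22.729 Y124.215
M4 S939
G1 X102.298 Y138.444 F745
G1 X96.692 Y140.131
G1 X73.871 Y59.946
G1 X22.729 Y124.215
M5
G0 X109.517 Y114.686
M4 S140
G1 X106.211 Y31.912 F3411
M5
G0 X33.065 Y72.997
M4 S140
G1 X45.662 Y109.460 F3411
G1 X15.203 Y67.691
G1 X33.065 Y72.997
M5
G0 X48.209 Y177.885
M4 S140
G1 X64.201 Y171.159 F3411
G1 X62.746 Y153.871
G1 X45.854 Y149.912
G1 X36.870 Y164.754
G1 X48.209 Y177.885
M5
G0 X107.996 Y106.609
M4 S489
G1 X105.969 Y76.980 F1292
G1 X93.475 Y149.217
G1 X79.844 Y161.593
G1 X61.844 Y140.574
G1 X108.051 Y145.940
G1 X107.996 Y106.609
M5
G0 X37.544 Y127.529
M4 S489
G1 X54.657 Y167.186 F1292
G1 X99.994 Y132.087
G1 X6.835 Y142.612
M5
G0 X99.292 Y64.700
M4 S140
G1 X60.346 Y47.354 F3411
G1 X14.854 Y97.034
G1 X12.337 Y57.800
G1 X56.848 Y16.397
M5
G0 X43.716 Y122.616
M4 S939
G1 X53.496 Y122.616 F745
G1 X53.496 Y59.209
G1 X43.716 Y59.209
G1 X43.716 Y122.616
M5
G0 X0.000 Y0.000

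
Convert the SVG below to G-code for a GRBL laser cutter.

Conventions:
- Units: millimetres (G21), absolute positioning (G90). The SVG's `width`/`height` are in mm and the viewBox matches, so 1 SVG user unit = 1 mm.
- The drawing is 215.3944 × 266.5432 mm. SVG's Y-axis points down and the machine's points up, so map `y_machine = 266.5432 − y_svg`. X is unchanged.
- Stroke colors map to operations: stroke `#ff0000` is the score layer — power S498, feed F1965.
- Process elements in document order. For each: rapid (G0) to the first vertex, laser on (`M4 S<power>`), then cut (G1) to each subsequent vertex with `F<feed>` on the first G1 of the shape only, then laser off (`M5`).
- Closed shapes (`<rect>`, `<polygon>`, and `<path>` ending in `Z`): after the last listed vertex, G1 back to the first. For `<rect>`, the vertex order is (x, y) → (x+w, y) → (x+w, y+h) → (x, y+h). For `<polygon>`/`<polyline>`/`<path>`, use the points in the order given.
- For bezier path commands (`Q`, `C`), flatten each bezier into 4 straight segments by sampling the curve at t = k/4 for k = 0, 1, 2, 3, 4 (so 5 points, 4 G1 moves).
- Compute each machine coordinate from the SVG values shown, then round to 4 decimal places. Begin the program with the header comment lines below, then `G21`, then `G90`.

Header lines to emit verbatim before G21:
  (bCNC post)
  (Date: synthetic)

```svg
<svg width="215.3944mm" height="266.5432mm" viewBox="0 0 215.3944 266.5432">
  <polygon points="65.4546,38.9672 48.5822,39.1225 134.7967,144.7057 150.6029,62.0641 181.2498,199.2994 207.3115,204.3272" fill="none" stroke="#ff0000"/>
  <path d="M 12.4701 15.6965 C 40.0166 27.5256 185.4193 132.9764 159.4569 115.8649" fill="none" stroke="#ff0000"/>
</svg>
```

1 u = 1 mm; y_m = 266.5432 − y.

[1] `<polygon>` closed polygon, #ff0000→score S498 F1965: (65.4546,227.5760) → (48.5822,227.4207) → (134.7967,121.8375) → (150.6029,204.4791) → (181.2498,67.2438) → (207.3115,62.2160) → (65.4546,227.5760) (closed)

[2] `<path>` cubic bezier, #ff0000→score S498 F1965: (12.4701,250.8467) → (50.7089,227.7987) → (106.0293,189.9098) → (151.3168,157.4472) → (159.4569,150.6783)

(bCNC post)
(Date: synthetic)
G21
G90
G0 X65.4546 Y227.5760
M4 S498
G1 X48.5822 Y227.4207 F1965
G1 X134.7967 Y121.8375
G1 X150.6029 Y204.4791
G1 X181.2498 Y67.2438
G1 X207.3115 Y62.2160
G1 X65.4546 Y227.5760
M5
G0 X12.4701 Y250.8467
M4 S498
G1 X50.7089 Y227.7987 F1965
G1 X106.0293 Y189.9098
G1 X151.3168 Y157.4472
G1 X159.4569 Y150.6783
M5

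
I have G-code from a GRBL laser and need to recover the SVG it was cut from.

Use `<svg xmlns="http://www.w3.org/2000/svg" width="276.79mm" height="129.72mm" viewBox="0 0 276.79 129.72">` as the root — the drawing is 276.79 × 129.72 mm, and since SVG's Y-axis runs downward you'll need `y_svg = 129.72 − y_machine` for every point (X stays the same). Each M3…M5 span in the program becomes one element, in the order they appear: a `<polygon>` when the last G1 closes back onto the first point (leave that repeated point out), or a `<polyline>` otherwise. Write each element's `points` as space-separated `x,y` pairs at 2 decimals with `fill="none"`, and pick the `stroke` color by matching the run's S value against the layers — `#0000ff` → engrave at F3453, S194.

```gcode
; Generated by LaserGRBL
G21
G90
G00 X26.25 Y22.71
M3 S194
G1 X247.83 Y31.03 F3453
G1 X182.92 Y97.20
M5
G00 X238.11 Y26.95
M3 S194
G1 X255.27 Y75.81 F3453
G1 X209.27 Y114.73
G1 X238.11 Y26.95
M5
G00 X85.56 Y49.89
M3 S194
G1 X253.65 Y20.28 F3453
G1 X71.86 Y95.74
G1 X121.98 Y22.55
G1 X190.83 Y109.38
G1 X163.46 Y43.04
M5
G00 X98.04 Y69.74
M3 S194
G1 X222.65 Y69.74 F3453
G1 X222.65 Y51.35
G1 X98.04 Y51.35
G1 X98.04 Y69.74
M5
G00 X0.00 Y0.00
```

<svg xmlns="http://www.w3.org/2000/svg" width="276.79mm" height="129.72mm" viewBox="0 0 276.79 129.72">
  <polyline points="26.25,107.01 247.83,98.69 182.92,32.52" fill="none" stroke="#0000ff"/>
  <polygon points="238.11,102.77 255.27,53.91 209.27,14.99" fill="none" stroke="#0000ff"/>
  <polyline points="85.56,79.83 253.65,109.44 71.86,33.98 121.98,107.17 190.83,20.34 163.46,86.68" fill="none" stroke="#0000ff"/>
  <polygon points="98.04,59.98 222.65,59.98 222.65,78.37 98.04,78.37" fill="none" stroke="#0000ff"/>
</svg>

Each laser-on run becomes one SVG element. Flip Y back into SVG space with y_svg = 129.72 − y_machine. Every run uses S194, so all elements get stroke `#0000ff` (engrave).

Run 1: The run is open, so emit a `<polyline>` with points (Y-flipped): 26.25,107.01 247.83,98.69 182.92,32.52.

Run 2: The run returns to its start, so emit a `<polygon>` with points (Y-flipped): 238.11,102.77 255.27,53.91 209.27,14.99.

Run 3: The run is open, so emit a `<polyline>` with points (Y-flipped): 85.56,79.83 253.65,109.44 71.86,33.98 121.98,107.17 190.83,20.34 163.46,86.68.

Run 4: The run returns to its start, so emit a `<polygon>` with points (Y-flipped): 98.04,59.98 222.65,59.98 222.65,78.37 98.04,78.37.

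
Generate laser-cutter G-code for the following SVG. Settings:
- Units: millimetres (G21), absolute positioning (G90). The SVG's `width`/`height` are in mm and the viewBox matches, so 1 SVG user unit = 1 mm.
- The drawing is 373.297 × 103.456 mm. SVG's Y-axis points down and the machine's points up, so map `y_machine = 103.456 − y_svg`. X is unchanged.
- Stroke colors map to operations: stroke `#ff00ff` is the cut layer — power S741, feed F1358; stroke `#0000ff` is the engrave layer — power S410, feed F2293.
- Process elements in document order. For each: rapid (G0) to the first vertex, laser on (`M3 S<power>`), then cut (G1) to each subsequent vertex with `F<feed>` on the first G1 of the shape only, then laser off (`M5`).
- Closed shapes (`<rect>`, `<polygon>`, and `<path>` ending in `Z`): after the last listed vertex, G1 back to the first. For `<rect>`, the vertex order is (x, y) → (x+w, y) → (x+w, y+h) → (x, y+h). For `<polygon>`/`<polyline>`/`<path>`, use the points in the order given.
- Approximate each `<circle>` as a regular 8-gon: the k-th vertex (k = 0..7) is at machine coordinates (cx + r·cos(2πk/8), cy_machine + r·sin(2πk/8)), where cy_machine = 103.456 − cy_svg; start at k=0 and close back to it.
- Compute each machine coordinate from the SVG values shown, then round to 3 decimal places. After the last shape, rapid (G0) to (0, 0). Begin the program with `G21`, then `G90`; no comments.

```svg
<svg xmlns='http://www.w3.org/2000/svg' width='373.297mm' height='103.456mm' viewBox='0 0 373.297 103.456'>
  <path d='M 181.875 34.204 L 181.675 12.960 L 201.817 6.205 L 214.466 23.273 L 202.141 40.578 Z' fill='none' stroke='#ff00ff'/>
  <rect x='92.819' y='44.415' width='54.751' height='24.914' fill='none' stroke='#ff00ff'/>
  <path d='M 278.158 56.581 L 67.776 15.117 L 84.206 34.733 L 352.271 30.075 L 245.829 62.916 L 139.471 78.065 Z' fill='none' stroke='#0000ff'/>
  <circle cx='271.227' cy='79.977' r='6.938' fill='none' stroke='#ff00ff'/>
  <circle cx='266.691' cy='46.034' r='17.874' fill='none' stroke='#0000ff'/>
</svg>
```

G21
G90
G0 X181.875 Y69.252
M3 S741
G1 X181.675 Y90.496 F1358
G1 X201.817 Y97.251
G1 X214.466 Y80.183
G1 X202.141 Y62.878
G1 X181.875 Y69.252
M5
G0 X92.819 Y59.041
M3 S741
G1 X147.570 Y59.041 F1358
G1 X147.570 Y34.127
G1 X92.819 Y34.127
G1 X92.819 Y59.041
M5
G0 X278.158 Y46.875
M3 S410
G1 X67.776 Y88.339 F2293
G1 X84.206 Y68.723
G1 X352.271 Y73.381
G1 X245.829 Y40.540
G1 X139.471 Y25.391
G1 X278.158 Y46.875
M5
G0 X278.165 Y23.479
M3 S741
G1 X276.133 Y28.385 F1358
G1 X271.227 Y30.417
G1 X266.321 Y28.385
G1 X264.289 Y23.479
G1 X266.321 Y18.573
G1 X271.227 Y16.541
G1 X276.133 Y18.573
G1 X278.165 Y23.479
M5
G0 X284.565 Y57.422
M3 S410
G1 X279.330 Y70.061 F2293
G1 X266.691 Y75.296
G1 X254.052 Y70.061
G1 X248.817 Y57.422
G1 X254.052 Y44.783
G1 X266.691 Y39.548
G1 X279.330 Y44.783
G1 X284.565 Y57.422
M5
G0 X0.000 Y0.000

Since the viewBox matches the mm dimensions, user units are millimetres directly. The only transform is the Y-flip y_m = 103.456 − y_svg.

Shape 1 is a regular polygon drawn with `<path>`. Its stroke #ff00ff means cut at S741, F1358. After flipping Y the toolpath is (181.875,69.252) → (181.675,90.496) → (201.817,97.251) → (214.466,80.183) → (202.141,62.878) → (181.875,69.252), returning to the start.

Shape 2 is a rectangle drawn with `<rect>`. Its stroke #ff00ff means cut at S741, F1358. After flipping Y the toolpath is (92.819,59.041) → (147.570,59.041) → (147.570,34.127) → (92.819,34.127) → (92.819,59.041), returning to the start.

Shape 3 is a closed polygon drawn with `<path>`. Its stroke #0000ff means engrave at S410, F2293. After flipping Y the toolpath is (278.158,46.875) → (67.776,88.339) → (84.206,68.723) → (352.271,73.381) → (245.829,40.540) → (139.471,25.391) → (278.158,46.875), returning to the start.

Shape 4 is a circle drawn with `<circle>`. Its stroke #ff00ff means cut at S741, F1358. After flipping Y the toolpath is (278.165,23.479) → (276.133,28.385) → (271.227,30.417) → (266.321,28.385) → (264.289,23.479) → (266.321,18.573) → (271.227,16.541) → (276.133,18.573) → (278.165,23.479), returning to the start.

Shape 5 is a circle drawn with `<circle>`. Its stroke #0000ff means engrave at S410, F2293. After flipping Y the toolpath is (284.565,57.422) → (279.330,70.061) → (266.691,75.296) → (254.052,70.061) → (248.817,57.422) → (254.052,44.783) → (266.691,39.548) → (279.330,44.783) → (284.565,57.422), returning to the start.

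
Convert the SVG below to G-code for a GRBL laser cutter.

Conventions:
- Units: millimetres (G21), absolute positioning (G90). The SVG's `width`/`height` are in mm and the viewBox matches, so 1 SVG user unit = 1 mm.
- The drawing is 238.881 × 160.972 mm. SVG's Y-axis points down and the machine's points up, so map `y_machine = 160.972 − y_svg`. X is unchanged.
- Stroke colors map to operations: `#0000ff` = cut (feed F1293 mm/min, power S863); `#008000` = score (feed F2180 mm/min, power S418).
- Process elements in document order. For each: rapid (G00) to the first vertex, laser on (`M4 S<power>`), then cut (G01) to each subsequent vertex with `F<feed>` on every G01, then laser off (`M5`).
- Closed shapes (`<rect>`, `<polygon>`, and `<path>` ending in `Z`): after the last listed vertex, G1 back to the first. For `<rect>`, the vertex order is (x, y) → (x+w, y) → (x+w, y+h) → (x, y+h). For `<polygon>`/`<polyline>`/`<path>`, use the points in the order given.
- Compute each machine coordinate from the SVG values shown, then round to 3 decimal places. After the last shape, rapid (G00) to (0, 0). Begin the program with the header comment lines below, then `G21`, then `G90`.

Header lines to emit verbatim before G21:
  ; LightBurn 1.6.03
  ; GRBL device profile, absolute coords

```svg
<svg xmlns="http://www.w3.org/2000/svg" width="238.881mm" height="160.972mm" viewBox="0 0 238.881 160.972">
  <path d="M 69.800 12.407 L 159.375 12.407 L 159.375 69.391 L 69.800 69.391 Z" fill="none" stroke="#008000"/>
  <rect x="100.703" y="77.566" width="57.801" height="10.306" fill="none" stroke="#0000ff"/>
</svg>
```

viewBox `0 0 238.881 160.972` with mm width/height → 1 unit = 1 mm. Flip: y_m = 160.972 − y_svg.

**Shape 1** — `<path>` rectangle, stroke `#008000` → score (S418, F2180). Machine vertices: (69.800,148.565) → (159.375,148.565) → (159.375,91.581) → (69.800,91.581) → (69.800,148.565). Closed: final G1 returns to the first vertex.

**Shape 2** — `<rect>` rectangle, stroke `#0000ff` → cut (S863, F1293). Machine vertices: (100.703,83.406) → (158.504,83.406) → (158.504,73.100) → (100.703,73.100) → (100.703,83.406). Closed: final G1 returns to the first vertex.

; LightBurn 1.6.03
; GRBL device profile, absolute coords
G21
G90
G00 X69.800 Y148.565
M4 S418
G01 X159.375 Y148.565 F2180
G01 X159.375 Y91.581 F2180
G01 X69.800 Y91.581 F2180
G01 X69.800 Y148.565 F2180
M5
G00 X100.703 Y83.406
M4 S863
G01 X158.504 Y83.406 F1293
G01 X158.504 Y73.100 F1293
G01 X100.703 Y73.100 F1293
G01 X100.703 Y83.406 F1293
M5
G00 X0.000 Y0.000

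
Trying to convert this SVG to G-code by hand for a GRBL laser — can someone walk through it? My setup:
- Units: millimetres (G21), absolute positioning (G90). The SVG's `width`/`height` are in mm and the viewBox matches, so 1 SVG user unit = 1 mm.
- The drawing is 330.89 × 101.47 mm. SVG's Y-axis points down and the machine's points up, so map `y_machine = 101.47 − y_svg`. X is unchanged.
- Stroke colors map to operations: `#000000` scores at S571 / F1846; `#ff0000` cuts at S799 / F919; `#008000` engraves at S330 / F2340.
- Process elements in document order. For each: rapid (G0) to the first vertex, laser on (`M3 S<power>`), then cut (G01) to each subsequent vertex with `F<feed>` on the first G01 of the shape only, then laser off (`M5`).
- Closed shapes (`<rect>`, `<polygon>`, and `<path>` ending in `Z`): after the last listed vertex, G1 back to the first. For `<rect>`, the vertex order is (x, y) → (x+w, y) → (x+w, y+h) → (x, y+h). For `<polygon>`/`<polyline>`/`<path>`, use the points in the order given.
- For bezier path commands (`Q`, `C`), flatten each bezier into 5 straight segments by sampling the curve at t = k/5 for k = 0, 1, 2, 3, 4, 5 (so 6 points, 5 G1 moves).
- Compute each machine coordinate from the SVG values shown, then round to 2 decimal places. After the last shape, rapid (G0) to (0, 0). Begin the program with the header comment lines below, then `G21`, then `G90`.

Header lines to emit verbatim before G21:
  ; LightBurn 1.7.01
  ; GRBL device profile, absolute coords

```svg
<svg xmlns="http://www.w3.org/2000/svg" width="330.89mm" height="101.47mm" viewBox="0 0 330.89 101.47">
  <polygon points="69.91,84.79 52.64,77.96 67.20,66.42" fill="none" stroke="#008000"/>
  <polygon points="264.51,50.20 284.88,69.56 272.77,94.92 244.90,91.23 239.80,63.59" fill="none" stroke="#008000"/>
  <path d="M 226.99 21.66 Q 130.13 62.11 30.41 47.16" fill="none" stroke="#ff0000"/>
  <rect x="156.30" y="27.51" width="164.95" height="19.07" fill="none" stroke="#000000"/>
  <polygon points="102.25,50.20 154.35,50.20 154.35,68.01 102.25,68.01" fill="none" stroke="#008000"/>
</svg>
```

1 u = 1 mm; y_m = 101.47 − y.

[1] `<polygon>` regular polygon, #008000→engrave S330 F2340: (69.91,16.68) → (52.64,23.51) → (67.20,35.05) → (69.91,16.68) (closed)

[2] `<polygon>` regular polygon, #008000→engrave S330 F2340: (264.51,51.27) → (284.88,31.91) → (272.77,6.55) → (244.90,10.24) → (239.80,37.88) → (264.51,51.27) (closed)

[3] `<path>` quadratic bezier, #ff0000→cut S799 F919: (226.99,79.81) → (188.13,65.85) → (149.04,56.31) → (109.73,51.21) → (70.18,50.55) → (30.41,54.31)

[4] `<rect>` rectangle, #000000→score S571 F1846: (156.30,73.96) → (321.25,73.96) → (321.25,54.89) → (156.30,54.89) → (156.30,73.96) (closed)

[5] `<polygon>` rectangle, #008000→engrave S330 F2340: (102.25,51.27) → (154.35,51.27) → (154.35,33.46) → (102.25,33.46) → (102.25,51.27) (closed)

; LightBurn 1.7.01
; GRBL device profile, absolute coords
G21
G90
G0 X69.91 Y16.68
M3 S330
G01 X52.64 Y23.51 F2340
G01 X67.20 Y35.05
G01 X69.91 Y16.68
M5
G0 X264.51 Y51.27
M3 S330
G01 X284.88 Y31.91 F2340
G01 X272.77 Y6.55
G01 X244.90 Y10.24
G01 X239.80 Y37.88
G01 X264.51 Y51.27
M5
G0 X226.99 Y79.81
M3 S799
G01 X188.13 Y65.85 F919
G01 X149.04 Y56.31
G01 X109.73 Y51.21
G01 X70.18 Y50.55
G01 X30.41 Y54.31
M5
G0 X156.30 Y73.96
M3 S571
G01 X321.25 Y73.96 F1846
G01 X321.25 Y54.89
G01 X156.30 Y54.89
G01 X156.30 Y73.96
M5
G0 X102.25 Y51.27
M3 S330
G01 X154.35 Y51.27 F2340
G01 X154.35 Y33.46
G01 X102.25 Y33.46
G01 X102.25 Y51.27
M5
G0 X0.00 Y0.00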